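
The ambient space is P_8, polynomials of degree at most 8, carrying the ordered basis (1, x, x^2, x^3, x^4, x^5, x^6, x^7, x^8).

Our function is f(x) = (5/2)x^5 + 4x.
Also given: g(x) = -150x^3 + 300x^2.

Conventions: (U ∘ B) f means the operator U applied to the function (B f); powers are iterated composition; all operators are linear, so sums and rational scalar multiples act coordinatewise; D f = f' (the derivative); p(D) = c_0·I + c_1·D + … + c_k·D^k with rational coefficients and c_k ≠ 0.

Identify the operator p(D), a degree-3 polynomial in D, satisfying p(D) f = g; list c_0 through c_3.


c_0 = 0, c_1 = 0, c_2 = -3, c_3 = 2

D^0 f = (5/2)x^5 + 4x
D^1 f = (25/2)x^4 + 4
D^2 f = 50x^3
D^3 f = 150x^2
matching coefficients of g against c_0 f + c_1 Df + … from the top degree down determines the c_i
solution: c_0 = 0, c_1 = 0, c_2 = -3, c_3 = 2


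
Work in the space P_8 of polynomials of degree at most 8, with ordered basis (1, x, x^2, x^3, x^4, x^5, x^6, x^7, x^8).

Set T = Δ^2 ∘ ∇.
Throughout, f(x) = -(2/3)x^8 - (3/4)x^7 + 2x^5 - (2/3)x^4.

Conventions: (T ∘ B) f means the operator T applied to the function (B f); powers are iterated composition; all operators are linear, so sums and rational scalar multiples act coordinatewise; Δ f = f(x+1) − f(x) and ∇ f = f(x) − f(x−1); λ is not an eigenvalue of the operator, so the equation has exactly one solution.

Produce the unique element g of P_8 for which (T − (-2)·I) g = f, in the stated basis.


write g with unknown coordinates in the stated basis and equate coefficients in (T − (-2)·I) g = f
solving from the highest basis element down gives g = -(1/3)x^8 - (3/8)x^7 + 57x^5 + (4297/24)x^4 + (1435/4)x^3 - (10495/8)x^2 - (14447/4)x - 23519/8
check: T g = -112x^5 - (1435/4)x^4 - (1435/2)x^3 + (10495/4)x^2 + (14447/2)x + 23519/4
so T g − (-2)·g = -(2/3)x^8 - (3/4)x^7 + 2x^5 - (2/3)x^4 = f ✓

the result is g(x) = -(1/3)x^8 - (3/8)x^7 + 57x^5 + (4297/24)x^4 + (1435/4)x^3 - (10495/8)x^2 - (14447/4)x - 23519/8


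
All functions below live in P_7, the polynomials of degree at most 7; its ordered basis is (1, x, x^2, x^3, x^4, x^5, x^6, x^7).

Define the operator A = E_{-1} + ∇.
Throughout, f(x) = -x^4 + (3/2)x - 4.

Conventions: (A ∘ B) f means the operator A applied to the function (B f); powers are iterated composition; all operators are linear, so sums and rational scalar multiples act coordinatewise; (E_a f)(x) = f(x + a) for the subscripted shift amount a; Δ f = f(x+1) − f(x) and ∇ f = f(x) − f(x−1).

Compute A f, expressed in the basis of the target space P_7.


E_{-1} f = -x^4 + 4x^3 - 6x^2 + (11/2)x - 13/2
∇ f = -4x^3 + 6x^2 - 4x + 5/2
(E_{-1} + ∇) f = -x^4 + (3/2)x - 4

the image equals g(x) = -x^4 + (3/2)x - 4


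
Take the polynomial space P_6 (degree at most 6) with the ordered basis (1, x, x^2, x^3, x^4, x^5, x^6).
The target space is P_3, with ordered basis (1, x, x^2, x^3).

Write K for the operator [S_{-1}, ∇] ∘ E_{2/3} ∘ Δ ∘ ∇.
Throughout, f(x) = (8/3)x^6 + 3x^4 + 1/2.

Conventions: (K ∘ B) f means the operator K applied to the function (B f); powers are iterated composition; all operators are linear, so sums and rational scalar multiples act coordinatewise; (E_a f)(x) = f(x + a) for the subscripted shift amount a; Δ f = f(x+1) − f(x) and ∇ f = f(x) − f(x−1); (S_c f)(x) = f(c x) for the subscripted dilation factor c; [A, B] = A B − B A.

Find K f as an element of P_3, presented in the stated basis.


∇ f = 16x^5 - 40x^4 + (196/3)x^3 - 58x^2 + 28x - 17/3
Δ ∇ f = 80x^4 + 116x^2 + 34/3
E_{2/3} Δ ∇ f = 80x^4 + (640/3)x^3 + (988/3)x^2 + (6736/27)x + 6374/81
∇ (E_{2/3} ∘ Δ) ∇ f = 320x^3 + 160x^2 + (1016/3)x + 1444/27
S_{-1} ∇ (E_{2/3} ∘ Δ) ∇ f = -320x^3 + 160x^2 - (1016/3)x + 1444/27
S_{-1} (E_{2/3} ∘ Δ) ∇ f = 80x^4 - (640/3)x^3 + (988/3)x^2 - (6736/27)x + 6374/81
∇ S_{-1} (E_{2/3} ∘ Δ) ∇ f = 320x^3 - 1120x^2 + (4856/3)x - 23548/27
[S_{-1}, ∇] (E_{2/3} ∘ Δ) ∇ f = -640x^3 + 1280x^2 - (5872/3)x + 24992/27

the result is g(x) = -640x^3 + 1280x^2 - (5872/3)x + 24992/27


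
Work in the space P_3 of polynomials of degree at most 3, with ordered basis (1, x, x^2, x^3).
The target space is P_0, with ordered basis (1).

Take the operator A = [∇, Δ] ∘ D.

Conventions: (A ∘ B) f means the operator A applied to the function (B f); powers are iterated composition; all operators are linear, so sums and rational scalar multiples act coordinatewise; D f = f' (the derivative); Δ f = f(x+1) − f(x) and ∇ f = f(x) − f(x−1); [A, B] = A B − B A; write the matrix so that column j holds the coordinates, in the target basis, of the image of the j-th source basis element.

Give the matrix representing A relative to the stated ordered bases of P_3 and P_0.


image of 1: 0
image of x: 0
image of x^2: 0
image of x^3: 0
each image's coordinates form column j of the matrix

the matrix is [[0, 0, 0, 0]] (rows listed top to bottom)


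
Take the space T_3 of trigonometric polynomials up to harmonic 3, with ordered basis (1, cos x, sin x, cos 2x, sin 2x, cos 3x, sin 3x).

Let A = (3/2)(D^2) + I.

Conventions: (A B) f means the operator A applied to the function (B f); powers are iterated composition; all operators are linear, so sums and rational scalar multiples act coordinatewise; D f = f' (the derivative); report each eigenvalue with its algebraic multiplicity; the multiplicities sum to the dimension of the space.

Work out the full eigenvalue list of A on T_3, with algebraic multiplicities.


λ = -25/2 (multiplicity 2), λ = -5 (multiplicity 2), λ = -1/2 (multiplicity 2), λ = 1 (multiplicity 1)

image of 1: 1
image of cos x: -(1/2)cos x
image of sin x: -(1/2)sin x
image of cos 2x: -5cos 2x
image of sin 2x: -5sin 2x
image of cos 3x: -(25/2)cos 3x
image of sin 3x: -(25/2)sin 3x
the matrix is diagonal; its diagonal is (1, -1/2, -1/2, -5, -5, -25/2, -25/2)
for a triangular matrix the eigenvalues are the diagonal entries, with algebraic multiplicity their repetition count


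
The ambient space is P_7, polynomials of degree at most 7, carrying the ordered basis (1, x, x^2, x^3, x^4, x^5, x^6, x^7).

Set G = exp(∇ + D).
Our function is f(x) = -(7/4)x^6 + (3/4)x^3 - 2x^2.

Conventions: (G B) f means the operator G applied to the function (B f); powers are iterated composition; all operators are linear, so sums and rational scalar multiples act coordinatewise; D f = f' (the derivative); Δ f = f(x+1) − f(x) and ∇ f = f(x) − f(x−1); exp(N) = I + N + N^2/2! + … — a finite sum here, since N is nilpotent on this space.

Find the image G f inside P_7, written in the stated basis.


g(x) = -(7/4)x^6 - 21x^5 - (315/4)x^4 - (417/4)x^3 - 50x^2 - (131/4)x - 25/2

order-1 term: -21x^5 + (105/4)x^4 - 35x^3 + (123/4)x^2 - (83/4)x + 9/2
order-2 term: -105x^4 + 210x^3 - (1155/4)x^2 + 219x - 309/4
order-3 term: -280x^3 + 630x^2 - 735x + 1389/4
order-4 term: -420x^2 + 840x - 595
order-5 term: -336x + 420
order-6 term: -112
the series for exp(∇ + D) f terminates at order 6
exp(∇ + D) f = -(7/4)x^6 - 21x^5 - (315/4)x^4 - (417/4)x^3 - 50x^2 - (131/4)x - 25/2


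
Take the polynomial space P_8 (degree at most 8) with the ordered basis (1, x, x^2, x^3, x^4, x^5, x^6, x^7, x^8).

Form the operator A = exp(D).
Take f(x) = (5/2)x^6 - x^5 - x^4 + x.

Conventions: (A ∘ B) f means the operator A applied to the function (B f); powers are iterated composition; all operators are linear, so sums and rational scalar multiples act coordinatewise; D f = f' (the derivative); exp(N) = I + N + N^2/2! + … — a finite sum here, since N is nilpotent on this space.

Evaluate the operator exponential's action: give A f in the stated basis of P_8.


order-1 term: 15x^5 - 5x^4 - 4x^3 + 1
order-2 term: (75/2)x^4 - 10x^3 - 6x^2
order-3 term: 50x^3 - 10x^2 - 4x
order-4 term: (75/2)x^2 - 5x - 1
order-5 term: 15x - 1
order-6 term: 5/2
the series for exp(D) f terminates at order 6
exp(D) f = (5/2)x^6 + 14x^5 + (63/2)x^4 + 36x^3 + (43/2)x^2 + 7x + 3/2

g(x) = (5/2)x^6 + 14x^5 + (63/2)x^4 + 36x^3 + (43/2)x^2 + 7x + 3/2


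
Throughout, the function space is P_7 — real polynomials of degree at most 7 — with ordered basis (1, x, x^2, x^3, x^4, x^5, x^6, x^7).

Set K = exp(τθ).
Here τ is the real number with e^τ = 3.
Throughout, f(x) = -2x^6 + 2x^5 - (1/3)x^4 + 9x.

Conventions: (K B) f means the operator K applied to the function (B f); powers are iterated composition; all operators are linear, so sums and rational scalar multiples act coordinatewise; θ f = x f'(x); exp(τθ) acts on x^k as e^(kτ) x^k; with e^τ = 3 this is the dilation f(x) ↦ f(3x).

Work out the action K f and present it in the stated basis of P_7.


exp(τθ) x^k = e^(kτ) x^k; with e^τ = 3 this sends x^k to 3^k x^k
x ↦ 3 x
x^4 ↦ 81 x^4
x^5 ↦ 243 x^5
x^6 ↦ 729 x^6
applying this coordinatewise to f: exp(τθ) f = -1458x^6 + 486x^5 - 27x^4 + 27x

the image equals g(x) = -1458x^6 + 486x^5 - 27x^4 + 27x


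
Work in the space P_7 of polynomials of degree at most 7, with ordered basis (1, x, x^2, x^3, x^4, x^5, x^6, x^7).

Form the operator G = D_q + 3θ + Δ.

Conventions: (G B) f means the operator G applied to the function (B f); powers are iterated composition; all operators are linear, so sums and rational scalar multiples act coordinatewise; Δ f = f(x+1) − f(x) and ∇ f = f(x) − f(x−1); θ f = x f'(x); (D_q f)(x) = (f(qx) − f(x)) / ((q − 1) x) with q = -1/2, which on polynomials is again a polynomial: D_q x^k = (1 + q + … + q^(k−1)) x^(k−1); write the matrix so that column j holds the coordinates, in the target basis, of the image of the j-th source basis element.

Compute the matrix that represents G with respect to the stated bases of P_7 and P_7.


image of 1: 0
image of x: 3x + 2
image of x^2: 6x^2 + (5/2)x + 1
image of x^3: 9x^3 + (15/4)x^2 + 3x + 1
image of x^4: 12x^4 + (37/8)x^3 + 6x^2 + 4x + 1
image of x^5: 15x^5 + (91/16)x^4 + 10x^3 + 10x^2 + 5x + 1
image of x^6: 18x^6 + (213/32)x^5 + 15x^4 + 20x^3 + 15x^2 + 6x + 1
image of x^7: 21x^7 + (491/64)x^6 + 21x^5 + 35x^4 + 35x^3 + 21x^2 + 7x + 1
each image's coordinates form column j of the matrix

the matrix is [[0, 2, 1, 1, 1, 1, 1, 1]; [0, 3, 5/2, 3, 4, 5, 6, 7]; [0, 0, 6, 15/4, 6, 10, 15, 21]; [0, 0, 0, 9, 37/8, 10, 20, 35]; [0, 0, 0, 0, 12, 91/16, 15, 35]; [0, 0, 0, 0, 0, 15, 213/32, 21]; [0, 0, 0, 0, 0, 0, 18, 491/64]; [0, 0, 0, 0, 0, 0, 0, 21]] (rows listed top to bottom)


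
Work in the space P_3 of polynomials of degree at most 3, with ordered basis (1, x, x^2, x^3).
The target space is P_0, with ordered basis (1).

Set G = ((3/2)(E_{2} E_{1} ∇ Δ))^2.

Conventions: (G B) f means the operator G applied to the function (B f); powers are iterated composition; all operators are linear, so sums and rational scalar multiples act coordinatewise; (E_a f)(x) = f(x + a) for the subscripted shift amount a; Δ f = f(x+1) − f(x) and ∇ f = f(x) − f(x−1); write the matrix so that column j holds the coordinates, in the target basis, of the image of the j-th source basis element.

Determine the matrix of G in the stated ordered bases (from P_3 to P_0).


the matrix is [[0, 0, 0, 0]] (rows listed top to bottom)

image of 1: 0
image of x: 0
image of x^2: 0
image of x^3: 0
each image's coordinates form column j of the matrix


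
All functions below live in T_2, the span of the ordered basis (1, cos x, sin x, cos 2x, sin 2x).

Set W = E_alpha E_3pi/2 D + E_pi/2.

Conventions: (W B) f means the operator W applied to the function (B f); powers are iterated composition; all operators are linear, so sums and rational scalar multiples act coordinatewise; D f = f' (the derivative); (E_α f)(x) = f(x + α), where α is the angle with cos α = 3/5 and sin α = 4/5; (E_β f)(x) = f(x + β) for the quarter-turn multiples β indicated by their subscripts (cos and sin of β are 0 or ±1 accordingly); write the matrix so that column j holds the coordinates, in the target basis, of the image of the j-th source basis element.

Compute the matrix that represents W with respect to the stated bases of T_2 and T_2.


image of 1: 1
image of cos x: (3/5)cos x - (9/5)sin x
image of sin x: (9/5)cos x + (3/5)sin x
image of cos 2x: (23/25)cos 2x - (14/25)sin 2x
image of sin 2x: (14/25)cos 2x + (23/25)sin 2x
each image's coordinates form column j of the matrix

the matrix is [[1, 0, 0, 0, 0]; [0, 3/5, 9/5, 0, 0]; [0, -9/5, 3/5, 0, 0]; [0, 0, 0, 23/25, 14/25]; [0, 0, 0, -14/25, 23/25]] (rows listed top to bottom)


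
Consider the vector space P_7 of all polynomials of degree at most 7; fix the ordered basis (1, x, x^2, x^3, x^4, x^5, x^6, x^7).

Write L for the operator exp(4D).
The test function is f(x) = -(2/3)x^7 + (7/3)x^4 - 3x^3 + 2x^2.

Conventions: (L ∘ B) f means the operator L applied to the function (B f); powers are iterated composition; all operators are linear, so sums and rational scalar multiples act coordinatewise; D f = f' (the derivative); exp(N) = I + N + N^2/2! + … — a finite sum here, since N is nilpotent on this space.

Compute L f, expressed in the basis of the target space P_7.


g(x) = -(2/3)x^7 - (56/3)x^6 - 224x^5 - 1491x^4 - 5939x^3 - 14146x^2 - (55936/3)x - 31456/3

order-1 term: -(56/3)x^6 + (112/3)x^3 - 36x^2 + 16x
order-2 term: -224x^5 + 224x^2 - 144x + 32
order-3 term: -(4480/3)x^4 + (1792/3)x - 192
order-4 term: -(17920/3)x^3 + 1792/3
order-5 term: -14336x^2
order-6 term: -(57344/3)x
order-7 term: -32768/3
the series for exp(4D) f terminates at order 7
exp(4D) f = -(2/3)x^7 - (56/3)x^6 - 224x^5 - 1491x^4 - 5939x^3 - 14146x^2 - (55936/3)x - 31456/3


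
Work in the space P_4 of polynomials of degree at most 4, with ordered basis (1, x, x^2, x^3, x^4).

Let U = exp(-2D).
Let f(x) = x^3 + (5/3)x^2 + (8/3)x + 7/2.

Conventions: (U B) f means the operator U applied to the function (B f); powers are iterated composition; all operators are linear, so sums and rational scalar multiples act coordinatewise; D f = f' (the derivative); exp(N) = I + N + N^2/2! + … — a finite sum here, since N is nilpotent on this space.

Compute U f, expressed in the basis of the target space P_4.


g(x) = x^3 - (13/3)x^2 + 8x - 19/6

order-1 term: -6x^2 - (20/3)x - 16/3
order-2 term: 12x + 20/3
order-3 term: -8
the series for exp(-2D) f terminates at order 3
exp(-2D) f = x^3 - (13/3)x^2 + 8x - 19/6


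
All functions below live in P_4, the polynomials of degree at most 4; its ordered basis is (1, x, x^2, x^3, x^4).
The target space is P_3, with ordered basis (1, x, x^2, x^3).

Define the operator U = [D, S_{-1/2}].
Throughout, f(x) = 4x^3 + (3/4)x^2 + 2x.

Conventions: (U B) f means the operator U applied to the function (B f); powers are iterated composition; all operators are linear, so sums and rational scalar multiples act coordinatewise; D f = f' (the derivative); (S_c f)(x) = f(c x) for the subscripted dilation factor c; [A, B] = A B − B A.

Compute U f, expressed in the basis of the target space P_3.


the result is g(x) = -(9/2)x^2 + (9/8)x - 3

S_{-1/2} f = -(1/2)x^3 + (3/16)x^2 - x
D S_{-1/2} f = -(3/2)x^2 + (3/8)x - 1
D f = 12x^2 + (3/2)x + 2
S_{-1/2} D f = 3x^2 - (3/4)x + 2
[D, S_{-1/2}] f = -(9/2)x^2 + (9/8)x - 3


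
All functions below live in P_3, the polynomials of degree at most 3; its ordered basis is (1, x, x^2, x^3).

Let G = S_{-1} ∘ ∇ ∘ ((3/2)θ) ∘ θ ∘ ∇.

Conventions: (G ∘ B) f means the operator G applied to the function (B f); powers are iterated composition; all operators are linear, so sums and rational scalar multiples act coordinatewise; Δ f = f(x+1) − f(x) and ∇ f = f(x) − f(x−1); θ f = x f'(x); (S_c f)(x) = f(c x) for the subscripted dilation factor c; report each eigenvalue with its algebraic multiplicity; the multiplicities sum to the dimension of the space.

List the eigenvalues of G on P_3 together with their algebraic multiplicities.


λ = 0 (multiplicity 4)

image of 1: 0
image of x: 0
image of x^2: 3
image of x^3: -36x - 45/2
the matrix is upper triangular; its diagonal is (0, 0, 0, 0)
for a triangular matrix the eigenvalues are the diagonal entries, with algebraic multiplicity their repetition count


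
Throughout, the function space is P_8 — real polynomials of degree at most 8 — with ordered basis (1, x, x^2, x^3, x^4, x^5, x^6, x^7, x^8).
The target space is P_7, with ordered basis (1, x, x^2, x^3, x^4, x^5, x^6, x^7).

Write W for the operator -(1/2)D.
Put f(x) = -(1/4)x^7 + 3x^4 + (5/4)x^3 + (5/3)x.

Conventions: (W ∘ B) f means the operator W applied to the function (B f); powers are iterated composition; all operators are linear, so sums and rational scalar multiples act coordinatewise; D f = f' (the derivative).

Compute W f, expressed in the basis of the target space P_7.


g(x) = (7/8)x^6 - 6x^3 - (15/8)x^2 - 5/6

D f = -(7/4)x^6 + 12x^3 + (15/4)x^2 + 5/3
(-(1/2)D) f = (7/8)x^6 - 6x^3 - (15/8)x^2 - 5/6


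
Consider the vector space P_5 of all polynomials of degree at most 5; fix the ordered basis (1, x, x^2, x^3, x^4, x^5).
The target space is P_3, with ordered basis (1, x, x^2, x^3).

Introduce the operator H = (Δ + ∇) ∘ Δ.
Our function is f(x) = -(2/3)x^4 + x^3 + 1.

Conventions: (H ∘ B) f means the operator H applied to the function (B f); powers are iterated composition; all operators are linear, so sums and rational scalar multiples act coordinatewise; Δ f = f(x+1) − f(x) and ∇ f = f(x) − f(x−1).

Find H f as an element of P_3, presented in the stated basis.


Δ f = -(8/3)x^3 - x^2 + (1/3)x + 1/3
Δ Δ f = -8x^2 - 10x - 10/3
∇ Δ f = -8x^2 + 6x - 4/3
(Δ + ∇) Δ f = -16x^2 - 4x - 14/3

the image equals g(x) = -16x^2 - 4x - 14/3


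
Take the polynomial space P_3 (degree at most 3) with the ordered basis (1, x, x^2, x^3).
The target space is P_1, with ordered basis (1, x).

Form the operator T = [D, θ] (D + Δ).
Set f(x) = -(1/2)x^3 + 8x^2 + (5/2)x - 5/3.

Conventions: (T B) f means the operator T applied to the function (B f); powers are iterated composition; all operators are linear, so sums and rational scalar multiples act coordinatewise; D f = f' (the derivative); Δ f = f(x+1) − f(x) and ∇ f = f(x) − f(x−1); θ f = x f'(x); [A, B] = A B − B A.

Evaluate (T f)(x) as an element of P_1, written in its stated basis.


the result is g(x) = -6x + 61/2

D f = -(3/2)x^2 + 16x + 5/2
Δ f = -(3/2)x^2 + (29/2)x + 10
(D + Δ) f = -3x^2 + (61/2)x + 25/2
θ (D + Δ) f = -6x^2 + (61/2)x
D θ (D + Δ) f = -12x + 61/2
D (D + Δ) f = -6x + 61/2
θ D (D + Δ) f = -6x
[D, θ] (D + Δ) f = -6x + 61/2


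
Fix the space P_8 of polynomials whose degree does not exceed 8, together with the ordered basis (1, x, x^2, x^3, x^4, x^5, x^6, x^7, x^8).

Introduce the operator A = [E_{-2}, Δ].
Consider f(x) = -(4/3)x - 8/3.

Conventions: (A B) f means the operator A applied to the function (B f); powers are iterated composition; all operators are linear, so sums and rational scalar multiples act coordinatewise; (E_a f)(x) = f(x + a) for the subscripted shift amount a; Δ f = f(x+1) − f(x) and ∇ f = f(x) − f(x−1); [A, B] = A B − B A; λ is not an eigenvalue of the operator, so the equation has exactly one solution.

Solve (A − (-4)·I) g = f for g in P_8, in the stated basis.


the result is g(x) = -(1/3)x - 2/3

write g with unknown coordinates in the stated basis and equate coefficients in (A − (-4)·I) g = f
solving from the highest basis element down gives g = -(1/3)x - 2/3
check: A g = 0
so A g − (-4)·g = -(4/3)x - 8/3 = f ✓


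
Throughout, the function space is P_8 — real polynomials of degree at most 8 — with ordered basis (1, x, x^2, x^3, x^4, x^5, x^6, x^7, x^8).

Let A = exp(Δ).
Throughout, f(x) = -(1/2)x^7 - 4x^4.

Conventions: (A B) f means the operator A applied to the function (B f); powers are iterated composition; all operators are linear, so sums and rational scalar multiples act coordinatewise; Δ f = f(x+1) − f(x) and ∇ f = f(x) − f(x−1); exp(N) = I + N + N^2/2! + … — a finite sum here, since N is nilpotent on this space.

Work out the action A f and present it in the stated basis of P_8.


the image equals g(x) = -(1/2)x^7 - (7/2)x^6 - 21x^5 - (183/2)x^4 - (557/2)x^3 - 594x^2 - (1581/2)x - 997/2

order-1 term: -(7/2)x^6 - (21/2)x^5 - (35/2)x^4 - (67/2)x^3 - (69/2)x^2 - (39/2)x - 9/2
order-2 term: -(21/2)x^5 - (105/2)x^4 - (245/2)x^3 - (363/2)x^2 - (313/2)x - 119/2
order-3 term: -(35/2)x^4 - 105x^3 - (525/2)x^2 - 331x - 349/2
order-4 term: -(35/2)x^3 - 105x^2 - (455/2)x - 179
order-5 term: -(21/2)x^2 - (105/2)x - 70
order-6 term: -(7/2)x - 21/2
order-7 term: -1/2
the series for exp(Δ) f terminates at order 7
exp(Δ) f = -(1/2)x^7 - (7/2)x^6 - 21x^5 - (183/2)x^4 - (557/2)x^3 - 594x^2 - (1581/2)x - 997/2


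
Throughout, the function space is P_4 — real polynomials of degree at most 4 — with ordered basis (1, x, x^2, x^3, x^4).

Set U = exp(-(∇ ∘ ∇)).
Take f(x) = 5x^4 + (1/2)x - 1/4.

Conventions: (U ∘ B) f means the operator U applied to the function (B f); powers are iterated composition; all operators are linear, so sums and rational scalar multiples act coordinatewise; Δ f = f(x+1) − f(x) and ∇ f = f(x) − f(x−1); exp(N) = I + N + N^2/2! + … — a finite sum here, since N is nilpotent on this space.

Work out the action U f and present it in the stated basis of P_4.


order-1 term: -60x^2 + 120x - 70
order-2 term: 60
the series for exp(-(∇ ∘ ∇)) f terminates at order 2
exp(-(∇ ∘ ∇)) f = 5x^4 - 60x^2 + (241/2)x - 41/4

g(x) = 5x^4 - 60x^2 + (241/2)x - 41/4


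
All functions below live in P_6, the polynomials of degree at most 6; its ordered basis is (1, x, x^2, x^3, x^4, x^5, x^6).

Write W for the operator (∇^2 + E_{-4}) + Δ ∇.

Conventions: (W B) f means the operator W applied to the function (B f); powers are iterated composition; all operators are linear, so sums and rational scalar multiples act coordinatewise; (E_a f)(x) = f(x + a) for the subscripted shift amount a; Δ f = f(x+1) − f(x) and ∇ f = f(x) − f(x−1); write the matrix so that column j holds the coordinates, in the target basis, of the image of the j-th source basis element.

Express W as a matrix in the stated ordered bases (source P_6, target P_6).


image of 1: 1
image of x: x - 4
image of x^2: x^2 - 8x + 20
image of x^3: x^3 - 12x^2 + 60x - 70
image of x^4: x^4 - 16x^3 + 120x^2 - 280x + 272
image of x^5: x^5 - 20x^4 + 200x^3 - 700x^2 + 1360x - 1054
image of x^6: x^6 - 24x^5 + 300x^4 - 1400x^3 + 4080x^2 - 6324x + 4160
each image's coordinates form column j of the matrix

the matrix is [[1, -4, 20, -70, 272, -1054, 4160]; [0, 1, -8, 60, -280, 1360, -6324]; [0, 0, 1, -12, 120, -700, 4080]; [0, 0, 0, 1, -16, 200, -1400]; [0, 0, 0, 0, 1, -20, 300]; [0, 0, 0, 0, 0, 1, -24]; [0, 0, 0, 0, 0, 0, 1]] (rows listed top to bottom)


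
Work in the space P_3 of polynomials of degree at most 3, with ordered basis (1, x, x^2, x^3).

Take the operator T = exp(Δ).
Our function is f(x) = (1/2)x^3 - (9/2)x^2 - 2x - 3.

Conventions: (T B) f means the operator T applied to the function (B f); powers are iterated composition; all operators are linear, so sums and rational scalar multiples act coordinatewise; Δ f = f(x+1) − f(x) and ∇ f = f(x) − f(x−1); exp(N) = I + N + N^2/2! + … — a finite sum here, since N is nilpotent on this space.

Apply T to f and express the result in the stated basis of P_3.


order-1 term: (3/2)x^2 - (15/2)x - 6
order-2 term: (3/2)x - 3
order-3 term: 1/2
the series for exp(Δ) f terminates at order 3
exp(Δ) f = (1/2)x^3 - 3x^2 - 8x - 23/2

g(x) = (1/2)x^3 - 3x^2 - 8x - 23/2


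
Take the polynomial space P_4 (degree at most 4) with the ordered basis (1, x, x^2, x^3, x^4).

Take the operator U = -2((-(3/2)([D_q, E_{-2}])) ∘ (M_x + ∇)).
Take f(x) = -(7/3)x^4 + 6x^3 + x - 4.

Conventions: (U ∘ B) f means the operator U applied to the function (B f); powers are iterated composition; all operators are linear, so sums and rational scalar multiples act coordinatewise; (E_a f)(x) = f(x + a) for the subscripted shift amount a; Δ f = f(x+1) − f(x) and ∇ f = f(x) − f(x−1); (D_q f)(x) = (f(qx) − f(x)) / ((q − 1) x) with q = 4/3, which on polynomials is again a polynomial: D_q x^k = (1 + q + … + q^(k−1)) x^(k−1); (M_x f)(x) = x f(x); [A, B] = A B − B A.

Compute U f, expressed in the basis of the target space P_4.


the image equals g(x) = -(6986/81)x^3 + (15572/27)x^2 - (106400/81)x + 86482/81

M_x f = -(7/3)x^5 + 6x^4 + x^2 - 4x
∇ f = -(28/3)x^3 + 32x^2 - (82/3)x + 28/3
(M_x + ∇) f = -(7/3)x^5 + 6x^4 - (28/3)x^3 + 33x^2 - (94/3)x + 28/3
E_{-2} (M_x + ∇) f = -(7/3)x^5 + (88/3)x^4 - (452/3)x^3 + (1259/3)x^2 - 654x + 1348/3
D_q E_{-2} (M_x + ∇) f = -(5467/243)x^4 + (15400/81)x^3 - (16724/27)x^2 + (8813/9)x - 654
D_q (M_x + ∇) f = -(5467/243)x^4 + (350/9)x^3 - (1036/27)x^2 + 77x - 94/3
E_{-2} D_q (M_x + ∇) f = -(5467/243)x^4 + (53186/243)x^3 - (65744/81)x^2 + (344351/243)x - 245404/243
[D_q, E_{-2}] (M_x + ∇) f = -(6986/243)x^3 + (15572/81)x^2 - (106400/243)x + 86482/243
(-(3/2)([D_q, E_{-2}])) (M_x + ∇) f = (3493/81)x^3 - (7786/27)x^2 + (53200/81)x - 43241/81
(-2((-(3/2)([D_q, E_{-2}])) ∘ (M_x + ∇))) f = -(6986/81)x^3 + (15572/27)x^2 - (106400/81)x + 86482/81


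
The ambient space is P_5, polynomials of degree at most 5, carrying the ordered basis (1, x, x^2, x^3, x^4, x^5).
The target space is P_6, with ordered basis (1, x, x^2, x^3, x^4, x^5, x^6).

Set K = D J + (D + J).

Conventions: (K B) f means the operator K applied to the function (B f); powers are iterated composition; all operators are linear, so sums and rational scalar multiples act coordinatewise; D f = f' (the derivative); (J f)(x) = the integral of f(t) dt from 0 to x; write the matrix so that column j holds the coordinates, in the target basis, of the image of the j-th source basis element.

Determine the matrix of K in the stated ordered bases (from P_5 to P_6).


image of 1: x + 1
image of x: (1/2)x^2 + x + 1
image of x^2: (1/3)x^3 + x^2 + 2x
image of x^3: (1/4)x^4 + x^3 + 3x^2
image of x^4: (1/5)x^5 + x^4 + 4x^3
image of x^5: (1/6)x^6 + x^5 + 5x^4
each image's coordinates form column j of the matrix

the matrix is [[1, 1, 0, 0, 0, 0]; [1, 1, 2, 0, 0, 0]; [0, 1/2, 1, 3, 0, 0]; [0, 0, 1/3, 1, 4, 0]; [0, 0, 0, 1/4, 1, 5]; [0, 0, 0, 0, 1/5, 1]; [0, 0, 0, 0, 0, 1/6]] (rows listed top to bottom)


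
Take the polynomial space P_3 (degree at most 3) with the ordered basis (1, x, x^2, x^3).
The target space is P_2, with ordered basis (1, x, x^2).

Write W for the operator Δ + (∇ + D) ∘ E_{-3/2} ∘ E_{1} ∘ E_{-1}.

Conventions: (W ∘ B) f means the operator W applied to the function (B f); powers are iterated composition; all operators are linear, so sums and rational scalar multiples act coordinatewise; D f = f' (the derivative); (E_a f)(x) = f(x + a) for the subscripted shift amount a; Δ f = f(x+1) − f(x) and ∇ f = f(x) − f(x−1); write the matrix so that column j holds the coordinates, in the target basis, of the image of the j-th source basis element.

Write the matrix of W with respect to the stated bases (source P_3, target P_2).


image of 1: 0
image of x: 3
image of x^2: 6x - 6
image of x^3: 9x^2 - 18x + 20
each image's coordinates form column j of the matrix

the matrix is [[0, 3, -6, 20]; [0, 0, 6, -18]; [0, 0, 0, 9]] (rows listed top to bottom)


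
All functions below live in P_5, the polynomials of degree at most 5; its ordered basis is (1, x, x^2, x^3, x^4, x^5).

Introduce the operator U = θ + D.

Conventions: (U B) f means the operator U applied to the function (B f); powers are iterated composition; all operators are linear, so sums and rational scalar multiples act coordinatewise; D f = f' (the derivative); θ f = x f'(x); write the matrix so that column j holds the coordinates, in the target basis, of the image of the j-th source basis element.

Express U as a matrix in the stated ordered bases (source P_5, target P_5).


image of 1: 0
image of x: x + 1
image of x^2: 2x^2 + 2x
image of x^3: 3x^3 + 3x^2
image of x^4: 4x^4 + 4x^3
image of x^5: 5x^5 + 5x^4
each image's coordinates form column j of the matrix

the matrix is [[0, 1, 0, 0, 0, 0]; [0, 1, 2, 0, 0, 0]; [0, 0, 2, 3, 0, 0]; [0, 0, 0, 3, 4, 0]; [0, 0, 0, 0, 4, 5]; [0, 0, 0, 0, 0, 5]] (rows listed top to bottom)


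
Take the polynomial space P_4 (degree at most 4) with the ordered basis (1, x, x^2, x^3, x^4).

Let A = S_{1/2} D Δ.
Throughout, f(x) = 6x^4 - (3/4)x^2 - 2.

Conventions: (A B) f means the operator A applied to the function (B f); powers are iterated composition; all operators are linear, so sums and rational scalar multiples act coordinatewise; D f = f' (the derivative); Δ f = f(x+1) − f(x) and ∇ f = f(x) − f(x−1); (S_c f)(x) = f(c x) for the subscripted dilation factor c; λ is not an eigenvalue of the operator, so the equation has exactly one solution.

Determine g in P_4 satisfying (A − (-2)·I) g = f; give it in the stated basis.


g(x) = 3x^4 - (39/8)x^2 - 9x - 17/8

write g with unknown coordinates in the stated basis and equate coefficients in (A − (-2)·I) g = f
solving from the highest basis element down gives g = 3x^4 - (39/8)x^2 - 9x - 17/8
check: A g = 9x^2 + 18x + 9/4
so A g − (-2)·g = 6x^4 - (3/4)x^2 - 2 = f ✓


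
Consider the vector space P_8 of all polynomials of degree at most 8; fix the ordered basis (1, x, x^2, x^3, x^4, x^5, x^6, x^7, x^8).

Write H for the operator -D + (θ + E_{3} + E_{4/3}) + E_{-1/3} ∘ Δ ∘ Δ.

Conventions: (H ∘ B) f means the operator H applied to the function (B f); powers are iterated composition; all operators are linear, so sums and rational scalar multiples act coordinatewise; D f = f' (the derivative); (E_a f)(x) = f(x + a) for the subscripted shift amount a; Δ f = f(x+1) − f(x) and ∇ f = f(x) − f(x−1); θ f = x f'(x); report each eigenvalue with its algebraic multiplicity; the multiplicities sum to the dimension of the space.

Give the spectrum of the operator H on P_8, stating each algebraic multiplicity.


λ = 2 (multiplicity 1), λ = 3 (multiplicity 1), λ = 4 (multiplicity 1), λ = 5 (multiplicity 1), λ = 6 (multiplicity 1), λ = 7 (multiplicity 1), λ = 8 (multiplicity 1), λ = 9 (multiplicity 1), λ = 10 (multiplicity 1)

image of 1: 2
image of x: 3x + 10/3
image of x^2: 4x^2 + (20/3)x + 115/9
image of x^3: 5x^3 + 10x^2 + (115/3)x + 901/27
image of x^4: 6x^4 + (40/3)x^3 + (230/3)x^2 + (3604/27)x + 7411/81
image of x^5: 7x^5 + (50/3)x^4 + (1150/9)x^3 + (9010/27)x^2 + (37055/81)x + 63133/243
image of x^6: 8x^6 + 20x^5 + (575/3)x^4 + (18020/27)x^3 + (37055/27)x^2 + (126266/81)x + 551035/729
image of x^7: 9x^7 + (70/3)x^6 + (805/3)x^5 + (31535/27)x^4 + (259385/81)x^3 + (441931/81)x^2 + (3857245/729)x + 4877221/2187
image of x^8: 10x^8 + (80/3)x^7 + (3220/9)x^6 + (50456/27)x^5 + (518770/81)x^4 + (3535448/243)x^3 + (15428980/729)x^2 + (39017768/2187)x + 43502371/6561
the matrix is upper triangular; its diagonal is (2, 3, 4, 5, 6, 7, 8, 9, 10)
for a triangular matrix the eigenvalues are the diagonal entries, with algebraic multiplicity their repetition count


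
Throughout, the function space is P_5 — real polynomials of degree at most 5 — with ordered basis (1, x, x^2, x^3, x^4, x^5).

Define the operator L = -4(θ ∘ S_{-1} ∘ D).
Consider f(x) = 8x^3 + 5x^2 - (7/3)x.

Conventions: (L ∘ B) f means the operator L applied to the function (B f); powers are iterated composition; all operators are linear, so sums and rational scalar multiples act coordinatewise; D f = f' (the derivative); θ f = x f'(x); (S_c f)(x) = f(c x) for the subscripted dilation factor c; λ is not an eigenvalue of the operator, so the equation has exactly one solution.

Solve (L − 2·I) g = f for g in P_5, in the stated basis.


the image equals g(x) = -4x^3 + (91/2)x^2 + (1099/6)x

write g with unknown coordinates in the stated basis and equate coefficients in (L − 2·I) g = f
solving from the highest basis element down gives g = -4x^3 + (91/2)x^2 + (1099/6)x
check: L g = 96x^2 + 364x
so L g − 2·g = 8x^3 + 5x^2 - (7/3)x = f ✓


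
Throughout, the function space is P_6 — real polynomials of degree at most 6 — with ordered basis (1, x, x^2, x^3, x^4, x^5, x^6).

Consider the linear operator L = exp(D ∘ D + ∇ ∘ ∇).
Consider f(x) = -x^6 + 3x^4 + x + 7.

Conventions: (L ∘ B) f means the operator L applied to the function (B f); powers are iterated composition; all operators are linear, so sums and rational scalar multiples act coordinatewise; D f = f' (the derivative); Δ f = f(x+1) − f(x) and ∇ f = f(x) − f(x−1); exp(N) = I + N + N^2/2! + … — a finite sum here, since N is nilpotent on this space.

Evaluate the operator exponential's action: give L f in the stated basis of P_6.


order-1 term: -60x^4 + 120x^3 - 138x^2 + 108x - 20
order-2 term: -720x^2 + 1440x - 1056
order-3 term: -960
the series for exp(D ∘ D + ∇ ∘ ∇) f terminates at order 3
exp(D ∘ D + ∇ ∘ ∇) f = -x^6 - 57x^4 + 120x^3 - 858x^2 + 1549x - 2029

g(x) = -x^6 - 57x^4 + 120x^3 - 858x^2 + 1549x - 2029


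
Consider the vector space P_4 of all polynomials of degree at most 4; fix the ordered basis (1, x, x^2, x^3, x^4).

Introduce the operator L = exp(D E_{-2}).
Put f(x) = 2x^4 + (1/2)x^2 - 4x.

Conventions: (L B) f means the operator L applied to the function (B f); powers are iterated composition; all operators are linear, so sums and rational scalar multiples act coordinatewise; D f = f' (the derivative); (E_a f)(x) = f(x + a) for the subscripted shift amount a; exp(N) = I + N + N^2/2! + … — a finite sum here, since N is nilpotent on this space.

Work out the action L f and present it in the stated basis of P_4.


the result is g(x) = 2x^4 + 8x^3 - (71/2)x^2 + 5x + 153/2

order-1 term: 8x^3 - 48x^2 + 97x - 70
order-2 term: 12x^2 - 96x + 385/2
order-3 term: 8x - 48
order-4 term: 2
the series for exp(D E_{-2}) f terminates at order 4
exp(D E_{-2}) f = 2x^4 + 8x^3 - (71/2)x^2 + 5x + 153/2


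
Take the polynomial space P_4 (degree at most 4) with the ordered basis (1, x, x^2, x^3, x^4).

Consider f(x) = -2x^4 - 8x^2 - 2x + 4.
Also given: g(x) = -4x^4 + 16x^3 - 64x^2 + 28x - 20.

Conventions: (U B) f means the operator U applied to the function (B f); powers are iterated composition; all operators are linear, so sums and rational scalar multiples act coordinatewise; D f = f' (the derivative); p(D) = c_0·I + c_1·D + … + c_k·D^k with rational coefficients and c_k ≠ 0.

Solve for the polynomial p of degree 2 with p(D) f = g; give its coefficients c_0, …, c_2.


D^0 f = -2x^4 - 8x^2 - 2x + 4
D^1 f = -8x^3 - 16x - 2
D^2 f = -24x^2 - 16
matching coefficients of g against c_0 f + c_1 Df + … from the top degree down determines the c_i
solution: c_0 = 2, c_1 = -2, c_2 = 2

c_0 = 2, c_1 = -2, c_2 = 2


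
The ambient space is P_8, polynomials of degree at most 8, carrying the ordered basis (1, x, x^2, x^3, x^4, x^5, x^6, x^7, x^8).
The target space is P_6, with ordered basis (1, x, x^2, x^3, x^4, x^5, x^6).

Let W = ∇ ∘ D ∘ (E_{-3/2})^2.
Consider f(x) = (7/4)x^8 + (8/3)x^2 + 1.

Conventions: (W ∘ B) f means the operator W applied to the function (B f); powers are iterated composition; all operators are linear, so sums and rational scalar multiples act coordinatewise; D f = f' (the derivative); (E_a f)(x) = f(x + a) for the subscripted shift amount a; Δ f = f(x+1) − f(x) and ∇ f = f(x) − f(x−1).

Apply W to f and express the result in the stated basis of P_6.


E_{-3/2} f = (7/4)x^8 - 21x^7 + (441/4)x^6 - (1323/4)x^5 + (19845/32)x^4 - (11907/16)x^3 + (107675/192)x^2 - (15821/64)x + 53095/1024
E_{-3/2} E_{-3/2} f = (7/4)x^8 - 42x^7 + 441x^6 - 2646x^5 + (19845/2)x^4 - 23814x^3 + (107171/3)x^2 - 30634x + 46027/4
D (E_{-3/2})^2 f = 14x^7 - 294x^6 + 2646x^5 - 13230x^4 + 39690x^3 - 71442x^2 + (214342/3)x - 30634
∇ D (E_{-3/2})^2 f = 98x^6 - 2058x^5 + 18130x^4 - 85750x^3 + 229614x^2 - 329966x + 596290/3

the result is g(x) = 98x^6 - 2058x^5 + 18130x^4 - 85750x^3 + 229614x^2 - 329966x + 596290/3


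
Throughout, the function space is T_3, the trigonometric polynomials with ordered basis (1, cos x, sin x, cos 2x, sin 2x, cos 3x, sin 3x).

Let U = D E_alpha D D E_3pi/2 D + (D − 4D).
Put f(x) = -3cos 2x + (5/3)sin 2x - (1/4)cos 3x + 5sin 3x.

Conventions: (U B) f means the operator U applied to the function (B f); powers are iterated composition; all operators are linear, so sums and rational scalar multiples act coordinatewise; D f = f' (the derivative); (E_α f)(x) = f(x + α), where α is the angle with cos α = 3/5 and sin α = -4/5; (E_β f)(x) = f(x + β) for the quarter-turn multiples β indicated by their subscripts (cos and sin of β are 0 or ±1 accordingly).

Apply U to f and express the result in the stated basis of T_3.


D f = (10/3)cos 2x + 6sin 2x + 15cos 3x + (3/4)sin 3x
E_3pi/2 D f = -(10/3)cos 2x - 6sin 2x + (3/4)cos 3x - 15sin 3x
D (E_3pi/2 D) f = -12cos 2x + (20/3)sin 2x - 45cos 3x - (9/4)sin 3x
D D (E_3pi/2 D) f = (40/3)cos 2x + 24sin 2x - (27/4)cos 3x + 135sin 3x
E_alpha (D D) (E_3pi/2 D) f = -(2008/75)cos 2x + (152/25)sin 2x - (20601/500)cos 3x - (16092/125)sin 3x
D E_alpha (D D) (E_3pi/2 D) f = (304/25)cos 2x + (4016/75)sin 2x - (48276/125)cos 3x + (61803/500)sin 3x
D f = (10/3)cos 2x + 6sin 2x + 15cos 3x + (3/4)sin 3x
D f = (10/3)cos 2x + 6sin 2x + 15cos 3x + (3/4)sin 3x
(-4D) f = -(40/3)cos 2x - 24sin 2x - 60cos 3x - 3sin 3x
(D − 4D) f = -10cos 2x - 18sin 2x - 45cos 3x - (9/4)sin 3x
(D E_alpha D D E_3pi/2 D + (D − 4D)) f = (54/25)cos 2x + (2666/75)sin 2x - (53901/125)cos 3x + (30339/250)sin 3x

the result is g(x) = (54/25)cos 2x + (2666/75)sin 2x - (53901/125)cos 3x + (30339/250)sin 3x


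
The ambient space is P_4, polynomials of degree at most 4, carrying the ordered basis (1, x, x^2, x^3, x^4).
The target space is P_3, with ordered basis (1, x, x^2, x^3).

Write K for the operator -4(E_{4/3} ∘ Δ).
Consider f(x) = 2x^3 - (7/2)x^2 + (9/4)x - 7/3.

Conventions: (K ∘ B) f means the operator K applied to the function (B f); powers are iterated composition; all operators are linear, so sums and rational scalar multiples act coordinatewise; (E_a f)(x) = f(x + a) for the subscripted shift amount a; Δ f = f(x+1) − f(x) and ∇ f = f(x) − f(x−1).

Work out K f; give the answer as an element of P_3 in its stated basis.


g(x) = -24x^2 - 60x - 121/3

Δ f = 6x^2 - x + 3/4
E_{4/3} Δ f = 6x^2 + 15x + 121/12
(-4(E_{4/3} ∘ Δ)) f = -24x^2 - 60x - 121/3


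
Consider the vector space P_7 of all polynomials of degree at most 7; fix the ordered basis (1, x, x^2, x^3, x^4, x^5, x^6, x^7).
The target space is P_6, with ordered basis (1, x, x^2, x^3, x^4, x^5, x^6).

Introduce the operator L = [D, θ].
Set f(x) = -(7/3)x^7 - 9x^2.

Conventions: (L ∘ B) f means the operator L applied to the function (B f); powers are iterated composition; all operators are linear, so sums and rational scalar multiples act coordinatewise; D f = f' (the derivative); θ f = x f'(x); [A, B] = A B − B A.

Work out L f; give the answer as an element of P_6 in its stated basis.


θ f = -(49/3)x^7 - 18x^2
D θ f = -(343/3)x^6 - 36x
D f = -(49/3)x^6 - 18x
θ D f = -98x^6 - 18x
[D, θ] f = -(49/3)x^6 - 18x

g(x) = -(49/3)x^6 - 18x


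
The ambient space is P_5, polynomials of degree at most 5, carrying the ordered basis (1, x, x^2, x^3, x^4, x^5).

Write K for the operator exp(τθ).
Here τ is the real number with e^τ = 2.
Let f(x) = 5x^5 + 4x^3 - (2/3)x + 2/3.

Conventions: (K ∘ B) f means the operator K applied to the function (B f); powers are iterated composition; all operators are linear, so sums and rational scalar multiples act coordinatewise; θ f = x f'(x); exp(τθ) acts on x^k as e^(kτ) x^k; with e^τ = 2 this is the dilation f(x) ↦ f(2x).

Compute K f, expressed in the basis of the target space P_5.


exp(τθ) x^k = e^(kτ) x^k; with e^τ = 2 this sends x^k to 2^k x^k
x ↦ 2 x
x^3 ↦ 8 x^3
x^5 ↦ 32 x^5
applying this coordinatewise to f: exp(τθ) f = 160x^5 + 32x^3 - (4/3)x + 2/3

the image equals g(x) = 160x^5 + 32x^3 - (4/3)x + 2/3


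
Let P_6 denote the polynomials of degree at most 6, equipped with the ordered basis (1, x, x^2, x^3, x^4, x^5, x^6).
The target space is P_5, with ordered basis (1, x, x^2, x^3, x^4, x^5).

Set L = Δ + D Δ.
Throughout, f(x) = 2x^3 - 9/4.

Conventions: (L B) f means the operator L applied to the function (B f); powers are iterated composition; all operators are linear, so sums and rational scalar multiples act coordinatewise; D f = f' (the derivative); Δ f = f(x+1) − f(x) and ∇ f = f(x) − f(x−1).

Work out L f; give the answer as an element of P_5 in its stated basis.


g(x) = 6x^2 + 18x + 8

Δ f = 6x^2 + 6x + 2
Δ f = 6x^2 + 6x + 2
D Δ f = 12x + 6
(Δ + D Δ) f = 6x^2 + 18x + 8
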